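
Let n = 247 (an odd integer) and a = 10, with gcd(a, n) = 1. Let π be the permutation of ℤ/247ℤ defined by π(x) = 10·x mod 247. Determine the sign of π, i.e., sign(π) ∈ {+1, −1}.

Start at x=120: 120 → 212 → 144 → 205 → 74 → 246 → 237 → … (one orbit).
Decompose π into cycles: lengths [18, 18, 18, 18, 18, 18, 18, 18, 18, 18, 18, 18, 18, 6, 6, 1] (16 cycles, including the fixed point 0).
sign(π) = (−1)^{n − #cycles} = (−1)^{247−16} = (−1)^231 = -1.
Zolotarev: (10|247) = -1, matching the cycle-count sign.

-1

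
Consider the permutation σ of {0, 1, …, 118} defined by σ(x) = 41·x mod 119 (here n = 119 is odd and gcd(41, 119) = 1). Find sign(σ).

+1

Trace 90: π^k(90) = [90, 1, 41, 15, 20, 106, 62] for k=0..6.
Decompose π into cycles: lengths [16, 16, 16, 16, 16, 16, 16, 2, 2, 2, 1] (11 cycles, including the fixed point 0).
sign(π) = (−1)^{n − #cycles} = (−1)^{119−11} = (−1)^108 = +1.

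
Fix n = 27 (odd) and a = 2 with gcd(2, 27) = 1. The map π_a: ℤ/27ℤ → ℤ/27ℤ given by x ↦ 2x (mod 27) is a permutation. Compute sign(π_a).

-1

Trace 17: π^k(17) = [17, 7, 14, 1, 2, 4, 8] for k=0..6.
The orbit structure of x ↦ 2x mod 27: 4 orbits of sizes [18, 6, 2, 1].
4 cycles on 27: each ℓ→(−1)^(ℓ−1), product (−1)^23 = -1.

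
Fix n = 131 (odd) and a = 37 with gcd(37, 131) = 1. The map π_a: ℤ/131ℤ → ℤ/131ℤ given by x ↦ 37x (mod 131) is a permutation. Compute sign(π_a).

Trace 59: π^k(59) = [59, 87, 75, 24, 102, 106, 123] for k=0..6.
Cycle lengths of π_37 on ℤ/131ℤ: [130, 1]; 2 cycles in total.
2 cycles on 131: each ℓ→(−1)^(ℓ−1), product (−1)^129 = -1.

-1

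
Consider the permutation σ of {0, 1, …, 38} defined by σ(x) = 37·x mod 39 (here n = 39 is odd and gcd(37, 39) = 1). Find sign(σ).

Trace 16: π^k(16) = [16, 7, 25, 28, 22, 34, 10] for k=0..6.
6 cycles of lengths [12, 12, 12, 1, 1, 1].
39 − 6 = 33 transpositions; sign(π) = (−1)^33 = -1.

-1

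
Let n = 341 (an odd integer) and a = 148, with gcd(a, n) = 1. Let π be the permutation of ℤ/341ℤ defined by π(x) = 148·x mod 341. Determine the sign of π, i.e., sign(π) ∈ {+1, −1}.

Trace 262: π^k(262) = [262, 243, 159, 3, 103, 240, 56] for k=0..6.
Cycle lengths of π_148 on ℤ/341ℤ: [30, 30, 30, 30, 30, 30, 30, 30, 30, 30, 30, 5, 5, 1]; 14 cycles in total.
n − c = 341 − 14 = 327; sign = (−1)^327 = -1.
Via Zolotarev, sign(π_{148}) = (148|341) = -1.

-1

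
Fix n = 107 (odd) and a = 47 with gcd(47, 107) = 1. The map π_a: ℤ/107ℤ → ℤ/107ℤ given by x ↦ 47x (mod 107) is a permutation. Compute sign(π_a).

+1

Orbit of 27 under x↦47x: [27, 92, 44, 35, 40, 61, 85]… (length divides ord_107(47)).
The orbit structure of x ↦ 47x mod 107: 3 orbits of sizes [53, 53, 1].
With 3 cycles on 107 points, sign = (−1)^{107−3} = +1.
Via Zolotarev, sign(π_{47}) = (47|107) = +1.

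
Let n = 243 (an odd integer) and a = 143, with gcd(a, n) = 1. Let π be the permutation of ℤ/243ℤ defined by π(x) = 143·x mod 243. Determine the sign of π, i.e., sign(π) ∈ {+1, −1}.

-1

Orbit of 107 under x↦143x: [107, 235, 71, 190, 197, 226, 242]… (length divides ord_243(143)).
14 cycles of lengths [54, 54, 54, 18, 18, 18, 6, 6, 6, 2, 2, 2, 2, 1].
With 14 cycles on 243 points, sign = (−1)^{243−14} = -1.
(143|243)_J = -1 (Zolotarev's lemma cross-check).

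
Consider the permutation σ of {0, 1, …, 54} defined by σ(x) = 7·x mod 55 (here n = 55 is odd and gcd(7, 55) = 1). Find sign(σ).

Orbit of 31 under x↦7x: [31, 52, 34, 18, 16, 2, 14]… (length divides ord_55(7)).
Cycle lengths of π_7 on ℤ/55ℤ: [20, 20, 10, 4, 1]; 5 cycles in total.
Σ(ℓ_i−1) = 55−5 = 50; sign = (−1)^50 = +1.
Check: (7/55) = +1 by Zolotarev.

+1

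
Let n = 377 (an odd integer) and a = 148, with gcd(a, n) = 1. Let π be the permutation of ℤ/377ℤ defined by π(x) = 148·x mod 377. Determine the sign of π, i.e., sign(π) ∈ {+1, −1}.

Trace 324: π^k(324) = [324, 73, 248, 135, 376, 229, 339] for k=0..6.
The orbit structure of x ↦ 148x mod 377: 17 orbits of sizes [28, 28, 28, 28, 28, 28, 28, 28, 28, 28, 28, 28, 28, 4, 4, 4, 1].
377 − 17 = 360 transpositions; sign(π) = (−1)^360 = +1.
Zolotarev: (148|377) = +1, matching the cycle-count sign.

+1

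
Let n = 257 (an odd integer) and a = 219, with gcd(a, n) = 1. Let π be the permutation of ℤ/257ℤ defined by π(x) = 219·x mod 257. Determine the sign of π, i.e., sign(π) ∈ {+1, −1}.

-1

Start at x=119: 119 → 104 → 160 → 88 → 254 → 114 → 37 → … (one orbit).
π_219 has 2 disjoint cycles with lengths [256, 1] on {0,…,256}.
With 2 cycles on 257 points, sign = (−1)^{257−2} = -1.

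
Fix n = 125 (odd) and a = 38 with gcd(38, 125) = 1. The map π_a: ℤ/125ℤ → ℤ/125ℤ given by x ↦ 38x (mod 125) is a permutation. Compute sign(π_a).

Start at x=18: 18 → 59 → 117 → 71 → 73 → 24 → 37 → … (one orbit).
Cycle lengths of π_38 on ℤ/125ℤ: [100, 20, 4, 1]; 4 cycles in total.
Σ(ℓ_i−1) = 125−4 = 121; sign = (−1)^121 = -1.
Check: (38/125) = -1 by Zolotarev.

-1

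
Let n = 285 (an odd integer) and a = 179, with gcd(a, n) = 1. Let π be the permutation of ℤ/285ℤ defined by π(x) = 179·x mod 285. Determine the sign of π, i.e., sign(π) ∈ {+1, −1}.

Orbit of 106 under x↦179x: [106, 164, 1, 179, 121, 284]… (length divides ord_285(179)).
Cycle lengths of π_179 on ℤ/285ℤ: [6, 6, 6, 6, 6, 6, 6, 6, 6, 6, 6, 6, 6, 6, 6, 6, 6, 6, 6, 6, 6, 6, 6, 6, 6, 6, 6, 6, 6, 6, 6, 6, 6, 6, 6, 6, 6, 6, 6, 6, 6, 6, 6, 6, 6, 2, 2, 2, 2, 2, 2, 2, 1]; 53 cycles in total.
sign(π) = (−1)^{n − #cycles} = (−1)^{285−53} = (−1)^232 = +1.

+1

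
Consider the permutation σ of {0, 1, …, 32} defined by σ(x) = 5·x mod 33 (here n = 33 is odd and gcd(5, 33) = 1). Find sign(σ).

Orbit of 1 under x↦5x: [1, 5, 25, 26, 31, 23, 16]… (length divides ord_33(5)).
6 cycles of lengths [10, 10, 5, 5, 2, 1].
Σ(ℓ_i−1) = 33−6 = 27; sign = (−1)^27 = -1.

-1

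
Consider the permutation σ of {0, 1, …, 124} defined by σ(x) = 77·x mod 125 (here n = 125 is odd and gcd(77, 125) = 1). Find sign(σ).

Trace 37: π^k(37) = [37, 99, 123, 96, 17, 59, 43] for k=0..6.
4 cycles of lengths [100, 20, 4, 1].
With 4 cycles on 125 points, sign = (−1)^{125−4} = -1.

-1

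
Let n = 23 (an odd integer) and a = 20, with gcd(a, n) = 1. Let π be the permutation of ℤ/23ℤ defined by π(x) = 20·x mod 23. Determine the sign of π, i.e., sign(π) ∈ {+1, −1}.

-1

Trace 18: π^k(18) = [18, 15, 1, 20, 9, 19, 12] for k=0..6.
π_20 has 2 disjoint cycles with lengths [22, 1] on {0,…,22}.
2 cycles on 23: each ℓ→(−1)^(ℓ−1), product (−1)^21 = -1.
(20|23)_J = -1 (Zolotarev's lemma cross-check).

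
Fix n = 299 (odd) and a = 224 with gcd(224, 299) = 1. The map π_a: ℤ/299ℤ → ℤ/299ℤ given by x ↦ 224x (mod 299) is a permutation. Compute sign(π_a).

Orbit of 235 under x↦224x: [235, 16, 295, 1, 224, 243, 14]… (length divides ord_299(224)).
π_224 has 10 disjoint cycles with lengths [66, 66, 66, 66, 22, 3, 3, 3, 3, 1] on {0,…,298}.
Σ(ℓ_i−1) = 299−10 = 289; sign = (−1)^289 = -1.
The Jacobi symbol (224|299) = -1 (Zolotarev) agrees.

-1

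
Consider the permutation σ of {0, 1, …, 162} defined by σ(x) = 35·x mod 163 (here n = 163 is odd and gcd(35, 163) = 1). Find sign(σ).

+1

Trace 131: π^k(131) = [131, 21, 83, 134, 126, 9, 152] for k=0..6.
Cycle type of π: 81×2 + 1; total 3 cycles.
sign(π) = (−1)^{n − #cycles} = (−1)^{163−3} = (−1)^160 = +1.
(35|163)_J = +1 (Zolotarev's lemma cross-check).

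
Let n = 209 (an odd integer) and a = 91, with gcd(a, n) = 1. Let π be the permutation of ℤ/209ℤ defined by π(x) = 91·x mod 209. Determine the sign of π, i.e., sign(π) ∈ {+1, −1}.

-1

Start at x=27: 27 → 158 → 166 → 58 → 53 → 16 → 202 → … (one orbit).
Decompose π into cycles: lengths [90, 90, 18, 5, 5, 1] (6 cycles, including the fixed point 0).
n − c = 209 − 6 = 203; sign = (−1)^203 = -1.
The Jacobi symbol (91|209) = -1 (Zolotarev) agrees.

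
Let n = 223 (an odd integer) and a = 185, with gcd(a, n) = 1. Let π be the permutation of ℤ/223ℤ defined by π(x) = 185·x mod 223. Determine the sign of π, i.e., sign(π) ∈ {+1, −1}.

Start at x=132: 132 → 113 → 166 → 159 → 202 → 129 → 4 → … (one orbit).
π_185 has 2 disjoint cycles with lengths [222, 1] on {0,…,222}.
sign(π) = (−1)^{n − #cycles} = (−1)^{223−2} = (−1)^221 = -1.
(185|223)_J = -1 (Zolotarev's lemma cross-check).

-1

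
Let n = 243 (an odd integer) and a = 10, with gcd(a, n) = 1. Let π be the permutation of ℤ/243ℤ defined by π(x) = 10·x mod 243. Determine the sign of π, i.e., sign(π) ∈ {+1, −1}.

+1

Orbit of 226 under x↦10x: [226, 73, 1, 10, 100, 28, 37]… (length divides ord_243(10)).
The orbit structure of x ↦ 10x mod 243: 27 orbits of sizes [27, 27, 27, 27, 27, 27, 9, 9, 9, 9, 9, 9, 3, 3, 3, 3, 3, 3, 1, 1, 1, 1, 1, 1, 1, 1, 1].
27 cycles on 243: each ℓ→(−1)^(ℓ−1), product (−1)^216 = +1.
Check: (10/243) = +1 by Zolotarev.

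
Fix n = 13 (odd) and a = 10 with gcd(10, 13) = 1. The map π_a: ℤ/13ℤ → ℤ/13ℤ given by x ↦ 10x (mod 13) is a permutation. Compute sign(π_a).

+1

Start at x=3: 3 → 4 → 1 → 10 → 9 → 12 → 3 (one orbit).
Cycle lengths of π_10 on ℤ/13ℤ: [6, 6, 1]; 3 cycles in total.
13 − 3 = 10 transpositions; sign(π) = (−1)^10 = +1.
The Jacobi symbol (10|13) = +1 (Zolotarev) agrees.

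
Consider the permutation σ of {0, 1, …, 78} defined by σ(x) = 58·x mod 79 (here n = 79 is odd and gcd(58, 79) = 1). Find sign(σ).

-1

Orbit of 17 under x↦58x: [17, 38, 71, 10, 27, 65, 57]… (length divides ord_79(58)).
4 cycles of lengths [26, 26, 26, 1].
With 4 cycles on 79 points, sign = (−1)^{79−4} = -1.
(58|79)_J = -1 (Zolotarev's lemma cross-check).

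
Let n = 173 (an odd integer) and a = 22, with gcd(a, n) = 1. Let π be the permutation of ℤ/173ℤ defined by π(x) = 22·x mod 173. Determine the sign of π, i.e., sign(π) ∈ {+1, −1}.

+1

Start at x=135: 135 → 29 → 119 → 23 → 160 → 60 → 109 → … (one orbit).
The orbit structure of x ↦ 22x mod 173: 5 orbits of sizes [43, 43, 43, 43, 1].
n − c = 173 − 5 = 168; sign = (−1)^168 = +1.
(22|173)_J = +1 (Zolotarev's lemma cross-check).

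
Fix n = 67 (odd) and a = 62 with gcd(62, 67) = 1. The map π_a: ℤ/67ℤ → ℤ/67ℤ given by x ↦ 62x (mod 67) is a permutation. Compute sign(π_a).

+1

Orbit of 59 under x↦62x: [59, 40, 1, 62, 25, 9, 22]… (length divides ord_67(62)).
Decompose π into cycles: lengths [11, 11, 11, 11, 11, 11, 1] (7 cycles, including the fixed point 0).
7 cycles on 67: each ℓ→(−1)^(ℓ−1), product (−1)^60 = +1.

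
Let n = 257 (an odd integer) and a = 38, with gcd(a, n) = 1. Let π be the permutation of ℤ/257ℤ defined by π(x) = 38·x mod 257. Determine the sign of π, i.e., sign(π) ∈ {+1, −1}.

-1

Start at x=153: 153 → 160 → 169 → 254 → 143 → 37 → 121 → … (one orbit).
Cycle type of π: 256 + 1; total 2 cycles.
With 2 cycles on 257 points, sign = (−1)^{257−2} = -1.
Via Zolotarev, sign(π_{38}) = (38|257) = -1.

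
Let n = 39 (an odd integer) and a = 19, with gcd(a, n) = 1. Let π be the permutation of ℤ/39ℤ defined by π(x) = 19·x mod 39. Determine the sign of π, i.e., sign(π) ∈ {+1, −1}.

Trace 7: π^k(7) = [7, 16, 31, 4, 37, 1, 19] for k=0..6.
Cycle lengths of π_19 on ℤ/39ℤ: [12, 12, 12, 1, 1, 1]; 6 cycles in total.
sign(π) = (−1)^{n − #cycles} = (−1)^{39−6} = (−1)^33 = -1.

-1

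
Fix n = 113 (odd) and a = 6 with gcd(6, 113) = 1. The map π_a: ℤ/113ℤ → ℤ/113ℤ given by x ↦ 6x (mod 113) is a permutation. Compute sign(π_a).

-1

Start at x=30: 30 → 67 → 63 → 39 → 8 → 48 → 62 → … (one orbit).
Cycle type of π: 112 + 1; total 2 cycles.
n − c = 113 − 2 = 111; sign = (−1)^111 = -1.
(6|113)_J = -1 (Zolotarev's lemma cross-check).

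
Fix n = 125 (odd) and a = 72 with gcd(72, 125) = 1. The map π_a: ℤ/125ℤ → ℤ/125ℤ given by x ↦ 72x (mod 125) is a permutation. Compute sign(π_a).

Start at x=76: 76 → 97 → 109 → 98 → 56 → 32 → 54 → … (one orbit).
Cycle type of π: 100 + 20 + 4 + 1; total 4 cycles.
4 cycles on 125: each ℓ→(−1)^(ℓ−1), product (−1)^121 = -1.

-1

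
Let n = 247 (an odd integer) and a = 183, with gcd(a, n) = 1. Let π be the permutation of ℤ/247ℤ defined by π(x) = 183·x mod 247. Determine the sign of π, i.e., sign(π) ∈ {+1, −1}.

-1

Orbit of 27 under x↦183x: [27, 1, 183, 144, 170, 235]… (length divides ord_247(183)).
π_183 has 52 disjoint cycles with lengths [6, 6, 6, 6, 6, 6, 6, 6, 6, 6, 6, 6, 6, 6, 6, 6, 6, 6, 6, 6, 6, 6, 6, 6, 6, 6, 6, 6, 6, 6, 6, 6, 6, 6, 6, 6, 6, 6, 6, 1, 1, 1, 1, 1, 1, 1, 1, 1, 1, 1, 1, 1] on {0,…,246}.
sign(π) = (−1)^{n − #cycles} = (−1)^{247−52} = (−1)^195 = -1.
(183|247)_J = -1 (Zolotarev's lemma cross-check).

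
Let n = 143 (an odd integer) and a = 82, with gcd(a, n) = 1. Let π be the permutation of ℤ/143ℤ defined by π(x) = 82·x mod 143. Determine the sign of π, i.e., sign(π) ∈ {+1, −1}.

+1

Orbit of 113 under x↦82x: [113, 114, 53, 56, 16, 25, 48]… (length divides ord_143(82)).
Cycle type of π: 30×4 + 6×2 + 5×2 + 1; total 9 cycles.
n − c = 143 − 9 = 134; sign = (−1)^134 = +1.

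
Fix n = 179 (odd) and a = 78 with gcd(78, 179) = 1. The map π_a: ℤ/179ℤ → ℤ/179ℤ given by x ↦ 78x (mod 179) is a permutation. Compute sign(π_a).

Trace 12: π^k(12) = [12, 41, 155, 97, 48, 164, 83] for k=0..6.
Decompose π into cycles: lengths [178, 1] (2 cycles, including the fixed point 0).
n − c = 179 − 2 = 177; sign = (−1)^177 = -1.
(78|179)_J = -1 (Zolotarev's lemma cross-check).

-1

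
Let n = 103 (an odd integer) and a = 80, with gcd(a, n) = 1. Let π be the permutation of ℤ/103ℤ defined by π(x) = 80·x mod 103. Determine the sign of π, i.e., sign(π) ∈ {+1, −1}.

-1

Orbit of 22 under x↦80x: [22, 9, 102, 23, 89, 13, 10]… (length divides ord_103(80)).
Decompose π into cycles: lengths [34, 34, 34, 1] (4 cycles, including the fixed point 0).
4 cycles on 103: each ℓ→(−1)^(ℓ−1), product (−1)^99 = -1.
Zolotarev: (80|103) = -1, matching the cycle-count sign.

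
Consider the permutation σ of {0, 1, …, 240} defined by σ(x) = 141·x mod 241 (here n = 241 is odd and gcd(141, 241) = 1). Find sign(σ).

+1

Trace 81: π^k(81) = [81, 94, 240, 100, 122, 91, 58] for k=0..6.
Decompose π into cycles: lengths [30, 30, 30, 30, 30, 30, 30, 30, 1] (9 cycles, including the fixed point 0).
n − c = 241 − 9 = 232; sign = (−1)^232 = +1.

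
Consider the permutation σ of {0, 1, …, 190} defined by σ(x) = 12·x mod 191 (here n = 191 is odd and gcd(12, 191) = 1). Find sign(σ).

Orbit of 98 under x↦12x: [98, 30, 169, 118, 79, 184, 107]… (length divides ord_191(12)).
Cycle type of π: 95×2 + 1; total 3 cycles.
191 − 3 = 188 transpositions; sign(π) = (−1)^188 = +1.
Zolotarev: (12|191) = +1, matching the cycle-count sign.

+1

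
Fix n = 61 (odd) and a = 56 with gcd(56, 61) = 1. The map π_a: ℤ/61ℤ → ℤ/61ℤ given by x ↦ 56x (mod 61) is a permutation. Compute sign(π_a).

Trace 25: π^k(25) = [25, 58, 15, 47, 9, 16, 42] for k=0..6.
Cycle lengths of π_56 on ℤ/61ℤ: [15, 15, 15, 15, 1]; 5 cycles in total.
sign(π) = (−1)^{n − #cycles} = (−1)^{61−5} = (−1)^56 = +1.

+1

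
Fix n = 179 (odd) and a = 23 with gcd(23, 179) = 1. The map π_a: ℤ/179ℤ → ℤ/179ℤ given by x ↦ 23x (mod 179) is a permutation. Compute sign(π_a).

-1

Start at x=115: 115 → 139 → 154 → 141 → 21 → 125 → 11 → … (one orbit).
Cycle type of π: 178 + 1; total 2 cycles.
n − c = 179 − 2 = 177; sign = (−1)^177 = -1.
Zolotarev: (23|179) = -1, matching the cycle-count sign.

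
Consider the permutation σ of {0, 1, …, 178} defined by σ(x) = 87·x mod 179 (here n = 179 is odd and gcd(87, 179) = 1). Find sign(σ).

Orbit of 27 under x↦87x: [27, 22, 124, 48, 59, 121, 145]… (length divides ord_179(87)).
The orbit structure of x ↦ 87x mod 179: 3 orbits of sizes [89, 89, 1].
sign(π) = (−1)^{n − #cycles} = (−1)^{179−3} = (−1)^176 = +1.

+1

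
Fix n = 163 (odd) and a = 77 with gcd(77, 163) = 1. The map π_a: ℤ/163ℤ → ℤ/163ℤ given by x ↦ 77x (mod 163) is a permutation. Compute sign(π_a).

+1

Start at x=155: 155 → 36 → 1 → 77 → 61 → 133 → 135 → … (one orbit).
7 cycles of lengths [27, 27, 27, 27, 27, 27, 1].
With 7 cycles on 163 points, sign = (−1)^{163−7} = +1.
The Jacobi symbol (77|163) = +1 (Zolotarev) agrees.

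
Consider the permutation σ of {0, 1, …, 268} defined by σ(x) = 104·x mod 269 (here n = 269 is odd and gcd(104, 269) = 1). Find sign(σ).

-1

Orbit of 178 under x↦104x: [178, 220, 15, 215, 33, 204, 234]… (length divides ord_269(104)).
Cycle type of π: 268 + 1; total 2 cycles.
269 − 2 = 267 transpositions; sign(π) = (−1)^267 = -1.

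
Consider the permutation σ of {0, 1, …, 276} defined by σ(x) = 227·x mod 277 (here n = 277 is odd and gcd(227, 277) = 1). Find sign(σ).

-1

Start at x=73: 73 → 228 → 234 → 211 → 253 → 92 → 109 → … (one orbit).
Decompose π into cycles: lengths [276, 1] (2 cycles, including the fixed point 0).
sign(π) = (−1)^{n − #cycles} = (−1)^{277−2} = (−1)^275 = -1.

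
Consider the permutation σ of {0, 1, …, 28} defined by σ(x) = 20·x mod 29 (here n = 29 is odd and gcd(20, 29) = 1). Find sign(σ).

+1

Trace 7: π^k(7) = [7, 24, 16, 1, 20, 23, 25] for k=0..6.
5 cycles of lengths [7, 7, 7, 7, 1].
5 cycles on 29: each ℓ→(−1)^(ℓ−1), product (−1)^24 = +1.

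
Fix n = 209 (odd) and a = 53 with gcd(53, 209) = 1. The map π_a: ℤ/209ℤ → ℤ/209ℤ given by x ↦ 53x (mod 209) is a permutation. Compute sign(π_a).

-1

Orbit of 122 under x↦53x: [122, 196, 147, 58, 148, 111, 31]… (length divides ord_209(53)).
The orbit structure of x ↦ 53x mod 209: 6 orbits of sizes [90, 90, 18, 5, 5, 1].
Σ(ℓ_i−1) = 209−6 = 203; sign = (−1)^203 = -1.
(53|209)_J = -1 (Zolotarev's lemma cross-check).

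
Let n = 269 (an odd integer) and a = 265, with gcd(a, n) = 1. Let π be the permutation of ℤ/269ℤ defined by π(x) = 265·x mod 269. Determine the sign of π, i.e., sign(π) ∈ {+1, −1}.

+1

Start at x=70: 70 → 258 → 44 → 93 → 166 → 143 → 235 → … (one orbit).
Decompose π into cycles: lengths [67, 67, 67, 67, 1] (5 cycles, including the fixed point 0).
Σ(ℓ_i−1) = 269−5 = 264; sign = (−1)^264 = +1.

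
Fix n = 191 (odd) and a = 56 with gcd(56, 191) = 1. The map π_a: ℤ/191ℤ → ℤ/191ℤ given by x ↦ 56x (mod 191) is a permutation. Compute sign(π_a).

Start at x=176: 176 → 115 → 137 → 32 → 73 → 77 → 110 → … (one orbit).
Decompose π into cycles: lengths [190, 1] (2 cycles, including the fixed point 0).
n − c = 191 − 2 = 189; sign = (−1)^189 = -1.
The Jacobi symbol (56|191) = -1 (Zolotarev) agrees.

-1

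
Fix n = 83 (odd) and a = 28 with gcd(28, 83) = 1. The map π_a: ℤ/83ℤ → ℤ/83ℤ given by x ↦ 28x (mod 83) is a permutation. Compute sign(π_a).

+1

Trace 3: π^k(3) = [3, 1, 28, 37, 40, 41, 69] for k=0..6.
Decompose π into cycles: lengths [41, 41, 1] (3 cycles, including the fixed point 0).
n − c = 83 − 3 = 80; sign = (−1)^80 = +1.
Check: (28/83) = +1 by Zolotarev.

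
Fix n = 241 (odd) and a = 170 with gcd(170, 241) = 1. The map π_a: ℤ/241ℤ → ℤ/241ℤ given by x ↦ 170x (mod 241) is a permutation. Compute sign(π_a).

-1

Trace 107: π^k(107) = [107, 115, 29, 110, 143, 210, 32] for k=0..6.
The orbit structure of x ↦ 170x mod 241: 2 orbits of sizes [240, 1].
Σ(ℓ_i−1) = 241−2 = 239; sign = (−1)^239 = -1.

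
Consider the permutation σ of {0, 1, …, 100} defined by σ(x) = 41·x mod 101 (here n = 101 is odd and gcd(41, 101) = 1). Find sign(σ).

Start at x=10: 10 → 6 → 44 → 87 → 32 → 100 → 60 → … (one orbit).
The orbit structure of x ↦ 41x mod 101: 6 orbits of sizes [20, 20, 20, 20, 20, 1].
Σ(ℓ_i−1) = 101−6 = 95; sign = (−1)^95 = -1.
Via Zolotarev, sign(π_{41}) = (41|101) = -1.

-1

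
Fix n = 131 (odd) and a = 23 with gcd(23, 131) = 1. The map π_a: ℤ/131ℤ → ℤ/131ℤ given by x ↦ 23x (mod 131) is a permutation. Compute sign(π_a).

Start at x=55: 55 → 86 → 13 → 37 → 65 → 54 → 63 → … (one orbit).
Cycle lengths of π_23 on ℤ/131ℤ: [130, 1]; 2 cycles in total.
sign(π) = (−1)^{n − #cycles} = (−1)^{131−2} = (−1)^129 = -1.

-1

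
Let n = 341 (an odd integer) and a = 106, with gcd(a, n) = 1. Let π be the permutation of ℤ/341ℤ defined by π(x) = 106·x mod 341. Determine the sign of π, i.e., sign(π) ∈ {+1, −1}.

Trace 270: π^k(270) = [270, 317, 184, 67, 282, 225, 321] for k=0..6.
The orbit structure of x ↦ 106x mod 341: 13 orbits of sizes [30, 30, 30, 30, 30, 30, 30, 30, 30, 30, 30, 10, 1].
sign(π) = (−1)^{n − #cycles} = (−1)^{341−13} = (−1)^328 = +1.
Check: (106/341) = +1 by Zolotarev.

+1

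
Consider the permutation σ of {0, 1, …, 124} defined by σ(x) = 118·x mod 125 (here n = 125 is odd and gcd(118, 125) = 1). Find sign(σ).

-1

Start at x=74: 74 → 107 → 1 → 118 → 49 → 32 → 26 → … (one orbit).
Cycle lengths of π_118 on ℤ/125ℤ: [20, 20, 20, 20, 20, 4, 4, 4, 4, 4, 4, 1]; 12 cycles in total.
125 − 12 = 113 transpositions; sign(π) = (−1)^113 = -1.
Via Zolotarev, sign(π_{118}) = (118|125) = -1.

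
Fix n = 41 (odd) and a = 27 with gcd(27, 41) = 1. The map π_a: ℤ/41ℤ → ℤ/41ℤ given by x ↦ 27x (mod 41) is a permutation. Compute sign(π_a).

Orbit of 38 under x↦27x: [38, 1, 27, 32, 3, 40, 14]… (length divides ord_41(27)).
π_27 has 6 disjoint cycles with lengths [8, 8, 8, 8, 8, 1] on {0,…,40}.
41 − 6 = 35 transpositions; sign(π) = (−1)^35 = -1.

-1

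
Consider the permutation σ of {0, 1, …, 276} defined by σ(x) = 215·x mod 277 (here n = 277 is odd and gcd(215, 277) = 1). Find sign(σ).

Start at x=265: 265 → 190 → 131 → 188 → 255 → 256 → 194 → … (one orbit).
5 cycles of lengths [69, 69, 69, 69, 1].
5 cycles on 277: each ℓ→(−1)^(ℓ−1), product (−1)^272 = +1.
Via Zolotarev, sign(π_{215}) = (215|277) = +1.

+1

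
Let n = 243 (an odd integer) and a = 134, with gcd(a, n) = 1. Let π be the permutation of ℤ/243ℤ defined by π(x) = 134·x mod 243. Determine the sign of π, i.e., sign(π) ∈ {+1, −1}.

-1

Start at x=53: 53 → 55 → 80 → 28 → 107 → 1 → 134 → … (one orbit).
Decompose π into cycles: lengths [18, 18, 18, 18, 18, 18, 18, 18, 18, 6, 6, 6, 6, 6, 6, 6, 6, 6, 2, 2, 2, 2, 2, 2, 2, 2, 2, 2, 2, 2, 2, 1] (32 cycles, including the fixed point 0).
Σ(ℓ_i−1) = 243−32 = 211; sign = (−1)^211 = -1.
Check: (134/243) = -1 by Zolotarev.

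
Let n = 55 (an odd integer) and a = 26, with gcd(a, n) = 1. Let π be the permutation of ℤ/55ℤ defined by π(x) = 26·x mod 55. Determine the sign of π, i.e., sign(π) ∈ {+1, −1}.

+1

Orbit of 26 under x↦26x: [26, 16, 31, 36, 1]… (length divides ord_55(26)).
Cycle lengths of π_26 on ℤ/55ℤ: [5, 5, 5, 5, 5, 5, 5, 5, 5, 5, 1, 1, 1, 1, 1]; 15 cycles in total.
sign(π) = (−1)^{n − #cycles} = (−1)^{55−15} = (−1)^40 = +1.
Zolotarev: (26|55) = +1, matching the cycle-count sign.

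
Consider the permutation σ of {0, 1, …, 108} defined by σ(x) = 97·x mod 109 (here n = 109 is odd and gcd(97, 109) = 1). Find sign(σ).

Orbit of 22 under x↦97x: [22, 63, 7, 25, 27, 3, 73]… (length divides ord_109(97)).
Decompose π into cycles: lengths [27, 27, 27, 27, 1] (5 cycles, including the fixed point 0).
n − c = 109 − 5 = 104; sign = (−1)^104 = +1.
(97|109)_J = +1 (Zolotarev's lemma cross-check).

+1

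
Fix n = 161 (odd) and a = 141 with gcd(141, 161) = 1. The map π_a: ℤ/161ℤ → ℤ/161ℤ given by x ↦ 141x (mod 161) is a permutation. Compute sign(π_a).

Start at x=78: 78 → 50 → 127 → 36 → 85 → 71 → 29 → … (one orbit).
Cycle type of π: 11×14 + 1×7; total 21 cycles.
21 cycles on 161: each ℓ→(−1)^(ℓ−1), product (−1)^140 = +1.

+1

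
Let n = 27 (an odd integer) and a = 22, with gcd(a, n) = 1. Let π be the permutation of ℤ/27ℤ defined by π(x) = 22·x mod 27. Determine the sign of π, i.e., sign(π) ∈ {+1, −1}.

+1

Trace 4: π^k(4) = [4, 7, 19, 13, 16, 1, 22] for k=0..6.
The orbit structure of x ↦ 22x mod 27: 7 orbits of sizes [9, 9, 3, 3, 1, 1, 1].
sign(π) = (−1)^{n − #cycles} = (−1)^{27−7} = (−1)^20 = +1.
(22|27)_J = +1 (Zolotarev's lemma cross-check).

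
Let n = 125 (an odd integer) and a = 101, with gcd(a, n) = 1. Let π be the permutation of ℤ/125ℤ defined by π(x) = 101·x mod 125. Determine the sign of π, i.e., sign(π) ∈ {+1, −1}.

Orbit of 51 under x↦101x: [51, 26, 1, 101, 76]… (length divides ord_125(101)).
Cycle type of π: 5×20 + 1×25; total 45 cycles.
Σ(ℓ_i−1) = 125−45 = 80; sign = (−1)^80 = +1.

+1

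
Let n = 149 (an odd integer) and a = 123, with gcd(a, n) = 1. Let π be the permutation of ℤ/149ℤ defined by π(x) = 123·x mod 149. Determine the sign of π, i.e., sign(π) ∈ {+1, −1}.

+1

Start at x=127: 127 → 125 → 28 → 17 → 5 → 19 → 102 → … (one orbit).
π_123 has 5 disjoint cycles with lengths [37, 37, 37, 37, 1] on {0,…,148}.
149 − 5 = 144 transpositions; sign(π) = (−1)^144 = +1.
Zolotarev: (123|149) = +1, matching the cycle-count sign.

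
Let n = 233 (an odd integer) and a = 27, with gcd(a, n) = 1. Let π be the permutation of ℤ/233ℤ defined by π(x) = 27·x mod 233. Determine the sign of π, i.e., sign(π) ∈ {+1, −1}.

-1

Trace 214: π^k(214) = [214, 186, 129, 221, 142, 106, 66] for k=0..6.
Cycle lengths of π_27 on ℤ/233ℤ: [232, 1]; 2 cycles in total.
sign(π) = (−1)^{n − #cycles} = (−1)^{233−2} = (−1)^231 = -1.
Zolotarev: (27|233) = -1, matching the cycle-count sign.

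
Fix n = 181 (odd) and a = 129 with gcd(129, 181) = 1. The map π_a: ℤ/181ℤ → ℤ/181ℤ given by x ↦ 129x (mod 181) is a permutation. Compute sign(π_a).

Start at x=13: 13 → 48 → 38 → 15 → 125 → 16 → 73 → … (one orbit).
Cycle lengths of π_129 on ℤ/181ℤ: [45, 45, 45, 45, 1]; 5 cycles in total.
Σ(ℓ_i−1) = 181−5 = 176; sign = (−1)^176 = +1.
Zolotarev: (129|181) = +1, matching the cycle-count sign.

+1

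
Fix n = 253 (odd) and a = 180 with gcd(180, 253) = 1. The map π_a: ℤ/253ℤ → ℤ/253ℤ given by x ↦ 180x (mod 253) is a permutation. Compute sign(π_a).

Orbit of 146 under x↦180x: [146, 221, 59, 247, 185, 157, 177]… (length divides ord_253(180)).
Decompose π into cycles: lengths [110, 110, 22, 5, 5, 1] (6 cycles, including the fixed point 0).
With 6 cycles on 253 points, sign = (−1)^{253−6} = -1.

-1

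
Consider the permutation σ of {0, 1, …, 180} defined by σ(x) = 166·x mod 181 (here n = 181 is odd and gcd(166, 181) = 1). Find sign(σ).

Start at x=121: 121 → 176 → 75 → 142 → 42 → 94 → 38 → … (one orbit).
Cycle lengths of π_166 on ℤ/181ℤ: [90, 90, 1]; 3 cycles in total.
With 3 cycles on 181 points, sign = (−1)^{181−3} = +1.
Check: (166/181) = +1 by Zolotarev.

+1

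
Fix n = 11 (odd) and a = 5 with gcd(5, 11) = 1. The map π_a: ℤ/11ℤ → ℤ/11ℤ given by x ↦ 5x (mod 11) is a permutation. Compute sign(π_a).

Trace 3: π^k(3) = [3, 4, 9, 1, 5] for k=0..4.
Cycle lengths of π_5 on ℤ/11ℤ: [5, 5, 1]; 3 cycles in total.
With 3 cycles on 11 points, sign = (−1)^{11−3} = +1.

+1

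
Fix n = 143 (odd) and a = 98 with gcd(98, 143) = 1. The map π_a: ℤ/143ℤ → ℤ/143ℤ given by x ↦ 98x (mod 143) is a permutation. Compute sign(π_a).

+1

Trace 56: π^k(56) = [56, 54, 1, 98, 23, 109, 100] for k=0..6.
The orbit structure of x ↦ 98x mod 143: 17 orbits of sizes [12, 12, 12, 12, 12, 12, 12, 12, 12, 12, 12, 2, 2, 2, 2, 2, 1].
n − c = 143 − 17 = 126; sign = (−1)^126 = +1.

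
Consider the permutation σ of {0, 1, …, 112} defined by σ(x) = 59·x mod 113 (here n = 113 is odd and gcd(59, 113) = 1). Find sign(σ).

-1

Start at x=12: 12 → 30 → 75 → 18 → 45 → 56 → 27 → … (one orbit).
The orbit structure of x ↦ 59x mod 113: 2 orbits of sizes [112, 1].
n − c = 113 − 2 = 111; sign = (−1)^111 = -1.
Zolotarev: (59|113) = -1, matching the cycle-count sign.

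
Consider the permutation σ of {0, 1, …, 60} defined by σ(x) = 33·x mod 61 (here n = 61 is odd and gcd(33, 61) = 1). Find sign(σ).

Trace 20: π^k(20) = [20, 50, 3, 38, 34, 24, 60] for k=0..6.
Cycle type of π: 20×3 + 1; total 4 cycles.
n − c = 61 − 4 = 57; sign = (−1)^57 = -1.
The Jacobi symbol (33|61) = -1 (Zolotarev) agrees.

-1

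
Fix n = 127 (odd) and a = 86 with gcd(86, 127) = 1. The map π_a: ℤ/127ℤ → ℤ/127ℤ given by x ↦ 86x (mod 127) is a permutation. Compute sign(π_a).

Trace 83: π^k(83) = [83, 26, 77, 18, 24, 32, 85] for k=0..6.
Cycle lengths of π_86 on ℤ/127ℤ: [126, 1]; 2 cycles in total.
127 − 2 = 125 transpositions; sign(π) = (−1)^125 = -1.
Zolotarev: (86|127) = -1, matching the cycle-count sign.

-1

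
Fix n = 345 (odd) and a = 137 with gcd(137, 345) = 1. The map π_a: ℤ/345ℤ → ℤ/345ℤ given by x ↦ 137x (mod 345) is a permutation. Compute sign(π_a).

-1

Orbit of 68 under x↦137x: [68, 1, 137, 139]… (length divides ord_345(137)).
Decompose π into cycles: lengths [4, 4, 4, 4, 4, 4, 4, 4, 4, 4, 4, 4, 4, 4, 4, 4, 4, 4, 4, 4, 4, 4, 4, 4, 4, 4, 4, 4, 4, 4, 4, 4, 4, 4, 4, 4, 4, 4, 4, 4, 4, 4, 4, 4, 4, 4, 4, 4, 4, 4, 4, 4, 4, 4, 4, 4, 4, 4, 4, 4, 4, 4, 4, 4, 4, 4, 4, 4, 4, 2, 2, 2, 2, 2, 2, 2, 2, 2, 2, 2, 2, 2, 2, 2, 2, 2, 2, 2, 2, 2, 2, 2, 2, 2, 2, 2, 2, 2, 2, 2, 2, 2, 2, 1] (104 cycles, including the fixed point 0).
With 104 cycles on 345 points, sign = (−1)^{345−104} = -1.
Via Zolotarev, sign(π_{137}) = (137|345) = -1.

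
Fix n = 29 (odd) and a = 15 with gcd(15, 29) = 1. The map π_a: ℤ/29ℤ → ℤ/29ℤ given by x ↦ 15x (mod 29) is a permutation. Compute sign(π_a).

-1

Orbit of 22 under x↦15x: [22, 11, 20, 10, 5, 17, 23]… (length divides ord_29(15)).
The orbit structure of x ↦ 15x mod 29: 2 orbits of sizes [28, 1].
n − c = 29 − 2 = 27; sign = (−1)^27 = -1.
(15|29)_J = -1 (Zolotarev's lemma cross-check).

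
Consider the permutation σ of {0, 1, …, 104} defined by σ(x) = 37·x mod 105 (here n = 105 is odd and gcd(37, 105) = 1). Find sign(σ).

-1

Orbit of 22 under x↦37x: [22, 79, 88, 1, 37, 4, 43]… (length divides ord_105(37)).
Cycle lengths of π_37 on ℤ/105ℤ: [12, 12, 12, 12, 12, 12, 4, 4, 4, 3, 3, 3, 3, 3, 3, 1, 1, 1]; 18 cycles in total.
Σ(ℓ_i−1) = 105−18 = 87; sign = (−1)^87 = -1.
Zolotarev: (37|105) = -1, matching the cycle-count sign.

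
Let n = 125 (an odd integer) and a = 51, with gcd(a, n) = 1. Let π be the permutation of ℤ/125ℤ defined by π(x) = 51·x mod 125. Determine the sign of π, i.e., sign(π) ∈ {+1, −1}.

Orbit of 76 under x↦51x: [76, 1, 51, 101, 26]… (length divides ord_125(51)).
The orbit structure of x ↦ 51x mod 125: 45 orbits of sizes [5, 5, 5, 5, 5, 5, 5, 5, 5, 5, 5, 5, 5, 5, 5, 5, 5, 5, 5, 5, 1, 1, 1, 1, 1, 1, 1, 1, 1, 1, 1, 1, 1, 1, 1, 1, 1, 1, 1, 1, 1, 1, 1, 1, 1].
Σ(ℓ_i−1) = 125−45 = 80; sign = (−1)^80 = +1.
(51|125)_J = +1 (Zolotarev's lemma cross-check).

+1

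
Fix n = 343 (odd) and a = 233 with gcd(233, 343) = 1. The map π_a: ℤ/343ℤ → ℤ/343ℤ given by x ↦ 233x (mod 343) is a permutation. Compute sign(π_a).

Orbit of 184 under x↦233x: [184, 340, 330, 58, 137, 22, 324]… (length divides ord_343(233)).
7 cycles of lengths [147, 147, 21, 21, 3, 3, 1].
n − c = 343 − 7 = 336; sign = (−1)^336 = +1.
Check: (233/343) = +1 by Zolotarev.

+1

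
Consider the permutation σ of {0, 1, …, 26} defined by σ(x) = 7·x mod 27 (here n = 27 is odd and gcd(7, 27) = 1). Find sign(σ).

+1

Trace 4: π^k(4) = [4, 1, 7, 22, 19, 25, 13] for k=0..6.
7 cycles of lengths [9, 9, 3, 3, 1, 1, 1].
27 − 7 = 20 transpositions; sign(π) = (−1)^20 = +1.
Via Zolotarev, sign(π_{7}) = (7|27) = +1.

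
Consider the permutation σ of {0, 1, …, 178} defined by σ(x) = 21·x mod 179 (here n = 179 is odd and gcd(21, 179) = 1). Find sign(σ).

-1

Start at x=26: 26 → 9 → 10 → 31 → 114 → 67 → 154 → … (one orbit).
π_21 has 2 disjoint cycles with lengths [178, 1] on {0,…,178}.
With 2 cycles on 179 points, sign = (−1)^{179−2} = -1.
Zolotarev: (21|179) = -1, matching the cycle-count sign.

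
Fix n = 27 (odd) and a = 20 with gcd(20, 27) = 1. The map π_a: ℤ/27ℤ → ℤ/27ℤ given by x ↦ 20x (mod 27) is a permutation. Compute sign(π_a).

Orbit of 4 under x↦20x: [4, 26, 7, 5, 19, 2, 13]… (length divides ord_27(20)).
4 cycles of lengths [18, 6, 2, 1].
n − c = 27 − 4 = 23; sign = (−1)^23 = -1.

-1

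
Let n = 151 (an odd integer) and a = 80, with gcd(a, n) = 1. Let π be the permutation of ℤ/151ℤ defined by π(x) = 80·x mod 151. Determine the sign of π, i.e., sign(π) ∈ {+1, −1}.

Start at x=144: 144 → 44 → 47 → 136 → 8 → 36 → 11 → … (one orbit).
π_80 has 3 disjoint cycles with lengths [75, 75, 1] on {0,…,150}.
3 cycles on 151: each ℓ→(−1)^(ℓ−1), product (−1)^148 = +1.

+1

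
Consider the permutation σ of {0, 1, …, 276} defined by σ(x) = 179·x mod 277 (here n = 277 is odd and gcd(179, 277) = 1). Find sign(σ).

-1

Trace 118: π^k(118) = [118, 70, 65, 1, 179, 186, 54] for k=0..6.
Cycle type of π: 276 + 1; total 2 cycles.
With 2 cycles on 277 points, sign = (−1)^{277−2} = -1.
(179|277)_J = -1 (Zolotarev's lemma cross-check).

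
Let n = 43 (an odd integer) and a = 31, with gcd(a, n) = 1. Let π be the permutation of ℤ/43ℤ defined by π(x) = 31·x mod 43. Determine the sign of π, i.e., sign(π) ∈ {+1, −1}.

Start at x=16: 16 → 23 → 25 → 1 → 31 → 15 → 35 → … (one orbit).
Cycle lengths of π_31 on ℤ/43ℤ: [21, 21, 1]; 3 cycles in total.
With 3 cycles on 43 points, sign = (−1)^{43−3} = +1.

+1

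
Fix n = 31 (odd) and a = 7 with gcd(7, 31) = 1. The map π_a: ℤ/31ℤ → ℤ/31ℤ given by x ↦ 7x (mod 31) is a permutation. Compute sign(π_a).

Trace 19: π^k(19) = [19, 9, 1, 7, 18, 2, 14] for k=0..6.
π_7 has 3 disjoint cycles with lengths [15, 15, 1] on {0,…,30}.
31 − 3 = 28 transpositions; sign(π) = (−1)^28 = +1.

+1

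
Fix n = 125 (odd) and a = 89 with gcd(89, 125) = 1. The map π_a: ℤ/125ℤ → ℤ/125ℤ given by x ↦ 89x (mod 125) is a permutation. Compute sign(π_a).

+1

Orbit of 116 under x↦89x: [116, 74, 86, 29, 81, 84, 101]… (length divides ord_125(89)).
Cycle lengths of π_89 on ℤ/125ℤ: [50, 50, 10, 10, 2, 2, 1]; 7 cycles in total.
With 7 cycles on 125 points, sign = (−1)^{125−7} = +1.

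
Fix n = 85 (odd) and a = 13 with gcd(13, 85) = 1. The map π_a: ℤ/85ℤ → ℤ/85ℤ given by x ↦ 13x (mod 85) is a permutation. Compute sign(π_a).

Start at x=1: 1 → 13 → 84 → 72 → 1 (one orbit).
Cycle type of π: 4×21 + 1; total 22 cycles.
n − c = 85 − 22 = 63; sign = (−1)^63 = -1.
Check: (13/85) = -1 by Zolotarev.

-1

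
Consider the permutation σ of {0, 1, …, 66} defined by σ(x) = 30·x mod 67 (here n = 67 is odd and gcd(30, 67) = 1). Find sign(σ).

Orbit of 30 under x↦30x: [30, 29, 66, 37, 38, 1]… (length divides ord_67(30)).
Decompose π into cycles: lengths [6, 6, 6, 6, 6, 6, 6, 6, 6, 6, 6, 1] (12 cycles, including the fixed point 0).
67 − 12 = 55 transpositions; sign(π) = (−1)^55 = -1.

-1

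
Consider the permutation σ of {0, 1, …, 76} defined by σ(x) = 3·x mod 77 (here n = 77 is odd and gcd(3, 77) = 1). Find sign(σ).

-1

Trace 12: π^k(12) = [12, 36, 31, 16, 48, 67, 47] for k=0..6.
6 cycles of lengths [30, 30, 6, 5, 5, 1].
Σ(ℓ_i−1) = 77−6 = 71; sign = (−1)^71 = -1.
The Jacobi symbol (3|77) = -1 (Zolotarev) agrees.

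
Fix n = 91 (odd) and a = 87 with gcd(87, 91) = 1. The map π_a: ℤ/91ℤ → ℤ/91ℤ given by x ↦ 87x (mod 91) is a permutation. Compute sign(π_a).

Start at x=74: 74 → 68 → 1 → 87 → 16 → 27 → 74 (one orbit).
Cycle type of π: 6×13 + 3×4 + 1; total 18 cycles.
Σ(ℓ_i−1) = 91−18 = 73; sign = (−1)^73 = -1.

-1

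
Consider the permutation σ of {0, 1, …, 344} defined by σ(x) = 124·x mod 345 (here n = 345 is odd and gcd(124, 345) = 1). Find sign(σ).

Start at x=334: 334 → 16 → 259 → 31 → 49 → 211 → 289 → … (one orbit).
π_124 has 27 disjoint cycles with lengths [22, 22, 22, 22, 22, 22, 22, 22, 22, 22, 22, 22, 11, 11, 11, 11, 11, 11, 2, 2, 2, 2, 2, 2, 1, 1, 1] on {0,…,344}.
Σ(ℓ_i−1) = 345−27 = 318; sign = (−1)^318 = +1.

+1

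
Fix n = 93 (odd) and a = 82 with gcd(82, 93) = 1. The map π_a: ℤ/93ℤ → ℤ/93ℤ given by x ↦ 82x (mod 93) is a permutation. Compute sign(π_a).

Start at x=7: 7 → 16 → 10 → 76 → 1 → 82 → 28 → … (one orbit).
9 cycles of lengths [15, 15, 15, 15, 15, 15, 1, 1, 1].
With 9 cycles on 93 points, sign = (−1)^{93−9} = +1.
The Jacobi symbol (82|93) = +1 (Zolotarev) agrees.

+1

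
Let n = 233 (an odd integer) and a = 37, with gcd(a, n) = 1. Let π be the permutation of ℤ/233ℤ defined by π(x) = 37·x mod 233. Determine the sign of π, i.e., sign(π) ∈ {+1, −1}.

Trace 92: π^k(92) = [92, 142, 128, 76, 16, 126, 2] for k=0..6.
The orbit structure of x ↦ 37x mod 233: 9 orbits of sizes [29, 29, 29, 29, 29, 29, 29, 29, 1].
233 − 9 = 224 transpositions; sign(π) = (−1)^224 = +1.
Check: (37/233) = +1 by Zolotarev.

+1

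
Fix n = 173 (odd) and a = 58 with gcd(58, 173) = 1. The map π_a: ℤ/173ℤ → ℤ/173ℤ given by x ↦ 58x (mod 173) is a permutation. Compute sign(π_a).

-1

Start at x=157: 157 → 110 → 152 → 166 → 113 → 153 → 51 → … (one orbit).
Cycle type of π: 172 + 1; total 2 cycles.
2 cycles on 173: each ℓ→(−1)^(ℓ−1), product (−1)^171 = -1.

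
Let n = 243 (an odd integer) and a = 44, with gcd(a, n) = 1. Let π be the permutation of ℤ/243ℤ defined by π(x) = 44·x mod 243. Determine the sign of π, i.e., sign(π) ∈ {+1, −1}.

-1

Trace 19: π^k(19) = [19, 107, 91, 116, 1, 44, 235] for k=0..6.
14 cycles of lengths [54, 54, 54, 18, 18, 18, 6, 6, 6, 2, 2, 2, 2, 1].
243 − 14 = 229 transpositions; sign(π) = (−1)^229 = -1.
Via Zolotarev, sign(π_{44}) = (44|243) = -1.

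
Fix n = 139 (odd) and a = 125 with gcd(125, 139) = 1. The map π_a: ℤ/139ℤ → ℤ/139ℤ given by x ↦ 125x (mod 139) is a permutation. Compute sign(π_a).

+1

Start at x=44: 44 → 79 → 6 → 55 → 64 → 77 → 34 → … (one orbit).
Decompose π into cycles: lengths [23, 23, 23, 23, 23, 23, 1] (7 cycles, including the fixed point 0).
Σ(ℓ_i−1) = 139−7 = 132; sign = (−1)^132 = +1.
Via Zolotarev, sign(π_{125}) = (125|139) = +1.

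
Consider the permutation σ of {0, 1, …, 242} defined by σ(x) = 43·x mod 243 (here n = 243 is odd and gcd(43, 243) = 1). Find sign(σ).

Start at x=232: 232 → 13 → 73 → 223 → 112 → 199 → 52 → … (one orbit).
Cycle lengths of π_43 on ℤ/243ℤ: [81, 81, 27, 27, 9, 9, 3, 3, 1, 1, 1]; 11 cycles in total.
sign(π) = (−1)^{n − #cycles} = (−1)^{243−11} = (−1)^232 = +1.
Zolotarev: (43|243) = +1, matching the cycle-count sign.

+1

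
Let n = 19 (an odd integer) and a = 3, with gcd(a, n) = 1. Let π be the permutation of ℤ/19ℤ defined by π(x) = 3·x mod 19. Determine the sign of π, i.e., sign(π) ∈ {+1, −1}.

Orbit of 17 under x↦3x: [17, 13, 1, 3, 9, 8, 5]… (length divides ord_19(3)).
2 cycles of lengths [18, 1].
With 2 cycles on 19 points, sign = (−1)^{19−2} = -1.
Via Zolotarev, sign(π_{3}) = (3|19) = -1.

-1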